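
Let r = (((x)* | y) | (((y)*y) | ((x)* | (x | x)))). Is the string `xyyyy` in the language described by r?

Neither ((x)*|y) nor (((y)*y)|((x)*|(x|x))) matches xyyyy.

no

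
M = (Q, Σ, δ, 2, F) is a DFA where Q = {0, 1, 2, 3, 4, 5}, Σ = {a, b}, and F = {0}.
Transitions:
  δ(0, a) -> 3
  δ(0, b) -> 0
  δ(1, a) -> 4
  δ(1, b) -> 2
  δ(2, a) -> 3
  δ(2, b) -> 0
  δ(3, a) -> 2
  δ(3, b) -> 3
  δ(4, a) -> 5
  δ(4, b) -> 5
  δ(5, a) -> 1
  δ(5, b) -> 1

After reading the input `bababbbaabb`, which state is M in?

0

2 --b--> 0
0 --a--> 3
3 --b--> 3
3 --a--> 2
2 --b--> 0
0 --b--> 0
0 --b--> 0
0 --a--> 3
3 --a--> 2
2 --b--> 0
0 --b--> 0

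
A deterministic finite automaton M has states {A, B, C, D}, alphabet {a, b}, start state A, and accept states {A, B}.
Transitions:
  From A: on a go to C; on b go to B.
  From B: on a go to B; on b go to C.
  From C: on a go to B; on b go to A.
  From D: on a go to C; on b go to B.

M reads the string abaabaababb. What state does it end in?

A --a--> C
C --b--> A
A --a--> C
C --a--> B
B --b--> C
C --a--> B
B --a--> B
B --b--> C
C --a--> B
B --b--> C
C --b--> A

A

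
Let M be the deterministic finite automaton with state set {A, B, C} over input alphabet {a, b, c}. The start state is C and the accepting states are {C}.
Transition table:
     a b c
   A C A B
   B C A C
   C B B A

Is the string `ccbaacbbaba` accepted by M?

accepted

C --c--> A
A --c--> B
B --b--> A
A --a--> C
C --a--> B
B --c--> C
C --b--> B
B --b--> A
A --a--> C
C --b--> B
B --a--> C
End in state C, which is an accepting state.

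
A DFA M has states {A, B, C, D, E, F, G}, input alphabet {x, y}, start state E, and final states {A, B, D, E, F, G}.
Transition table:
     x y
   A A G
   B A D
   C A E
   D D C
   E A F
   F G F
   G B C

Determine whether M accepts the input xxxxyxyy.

rejected

E --x--> A
A --x--> A
A --x--> A
A --x--> A
A --y--> G
G --x--> B
B --y--> D
D --y--> C
End in state C, which is not an accepting state.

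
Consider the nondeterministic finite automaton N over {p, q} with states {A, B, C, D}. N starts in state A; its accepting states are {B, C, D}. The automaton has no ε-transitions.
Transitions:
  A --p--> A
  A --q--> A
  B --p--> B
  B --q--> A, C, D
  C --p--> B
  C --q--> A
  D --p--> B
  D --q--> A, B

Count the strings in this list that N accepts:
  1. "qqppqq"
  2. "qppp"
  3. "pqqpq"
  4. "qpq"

"qqppqq": rejected
"qppp": rejected
"pqqpq": rejected
"qpq": rejected

0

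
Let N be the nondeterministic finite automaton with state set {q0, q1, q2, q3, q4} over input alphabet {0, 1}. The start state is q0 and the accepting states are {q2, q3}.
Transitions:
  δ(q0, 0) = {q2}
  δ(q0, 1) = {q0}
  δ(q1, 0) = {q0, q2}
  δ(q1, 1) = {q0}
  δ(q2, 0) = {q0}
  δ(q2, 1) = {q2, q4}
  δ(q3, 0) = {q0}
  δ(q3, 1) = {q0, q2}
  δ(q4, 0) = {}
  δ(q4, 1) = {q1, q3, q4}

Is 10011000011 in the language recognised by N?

rejected

Start: {q0}
read 1: {q0}
read 0: {q2}
read 0: {q0}
read 1: {q0}
read 1: {q0}
read 0: {q2}
read 0: {q0}
read 0: {q2}
read 0: {q0}
read 1: {q0}
read 1: {q0}
Reachable ∩ accepting = {} — empty.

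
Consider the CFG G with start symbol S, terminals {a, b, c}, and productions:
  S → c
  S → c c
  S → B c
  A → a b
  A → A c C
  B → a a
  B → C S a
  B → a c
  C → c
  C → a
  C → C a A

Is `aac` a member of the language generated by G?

S ⇒ Bc ⇒ aac

yes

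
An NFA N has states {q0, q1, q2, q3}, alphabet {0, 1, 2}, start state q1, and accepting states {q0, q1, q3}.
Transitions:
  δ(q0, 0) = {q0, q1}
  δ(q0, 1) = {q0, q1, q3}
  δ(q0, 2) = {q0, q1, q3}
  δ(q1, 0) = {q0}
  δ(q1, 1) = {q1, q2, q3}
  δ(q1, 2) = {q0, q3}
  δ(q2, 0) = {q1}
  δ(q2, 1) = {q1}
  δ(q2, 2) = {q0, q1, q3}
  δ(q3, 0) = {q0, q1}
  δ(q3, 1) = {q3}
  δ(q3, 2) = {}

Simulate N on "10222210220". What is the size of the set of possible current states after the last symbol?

Start: {q1}
read 1: {q1, q2, q3}
read 0: {q0, q1}
read 2: {q0, q1, q3}
read 2: {q0, q1, q3}
read 2: {q0, q1, q3}
read 2: {q0, q1, q3}
read 1: {q0, q1, q2, q3}
read 0: {q0, q1}
read 2: {q0, q1, q3}
read 2: {q0, q1, q3}
read 0: {q0, q1}
Final reachable set {q0, q1} has 2 states.

2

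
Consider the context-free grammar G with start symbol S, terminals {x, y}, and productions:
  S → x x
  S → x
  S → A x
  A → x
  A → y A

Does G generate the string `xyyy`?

no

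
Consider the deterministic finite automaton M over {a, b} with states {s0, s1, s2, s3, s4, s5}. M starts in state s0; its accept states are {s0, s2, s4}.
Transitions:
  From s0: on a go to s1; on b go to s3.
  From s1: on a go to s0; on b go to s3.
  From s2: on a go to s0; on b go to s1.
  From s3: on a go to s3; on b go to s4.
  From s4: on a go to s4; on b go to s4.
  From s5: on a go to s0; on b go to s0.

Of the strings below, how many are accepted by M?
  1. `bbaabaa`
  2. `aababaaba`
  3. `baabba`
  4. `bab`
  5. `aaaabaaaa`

`bbaabaa`: accepted
`aababaaba`: accepted
`baabba`: accepted
`bab`: accepted
`aaaabaaaa`: rejected

4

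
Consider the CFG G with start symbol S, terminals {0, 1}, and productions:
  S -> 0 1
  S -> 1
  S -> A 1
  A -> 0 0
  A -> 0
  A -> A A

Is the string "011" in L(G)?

no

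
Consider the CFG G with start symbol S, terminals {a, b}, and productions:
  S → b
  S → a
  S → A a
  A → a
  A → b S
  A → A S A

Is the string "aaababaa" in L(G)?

S ⇒ Aa ⇒ ASAa ⇒ ASASAa ⇒ ASASASAa ⇒ aSASASAa ⇒ aaASASAa ⇒ aaaSASAa ⇒ aaabASAa ⇒ aaabaSAa ⇒ aaababAa ⇒ aaababaa

yes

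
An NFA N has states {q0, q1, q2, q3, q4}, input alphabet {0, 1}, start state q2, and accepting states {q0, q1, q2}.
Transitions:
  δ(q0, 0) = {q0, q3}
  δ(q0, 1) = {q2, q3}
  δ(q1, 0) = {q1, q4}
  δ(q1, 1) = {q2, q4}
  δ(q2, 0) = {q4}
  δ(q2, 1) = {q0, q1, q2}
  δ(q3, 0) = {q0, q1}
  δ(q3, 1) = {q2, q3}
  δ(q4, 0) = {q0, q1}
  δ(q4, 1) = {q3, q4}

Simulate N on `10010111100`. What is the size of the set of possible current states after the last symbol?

4

Start: {q2}
read 1: {q0, q1, q2}
read 0: {q0, q1, q3, q4}
read 0: {q0, q1, q3, q4}
read 1: {q2, q3, q4}
read 0: {q0, q1, q4}
read 1: {q2, q3, q4}
read 1: {q0, q1, q2, q3, q4}
read 1: {q0, q1, q2, q3, q4}
read 1: {q0, q1, q2, q3, q4}
read 0: {q0, q1, q3, q4}
read 0: {q0, q1, q3, q4}
Final reachable set {q0, q1, q3, q4} has 4 states.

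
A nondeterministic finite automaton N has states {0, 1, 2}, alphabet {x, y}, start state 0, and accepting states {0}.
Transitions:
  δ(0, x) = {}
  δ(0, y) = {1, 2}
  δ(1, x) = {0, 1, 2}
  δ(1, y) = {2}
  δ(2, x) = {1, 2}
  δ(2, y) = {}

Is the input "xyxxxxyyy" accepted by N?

rejected

Start: {0}
read x: {}
The reachable set is empty and stays empty for the remaining 8 symbols.
Reachable ∩ accepting = {} — empty.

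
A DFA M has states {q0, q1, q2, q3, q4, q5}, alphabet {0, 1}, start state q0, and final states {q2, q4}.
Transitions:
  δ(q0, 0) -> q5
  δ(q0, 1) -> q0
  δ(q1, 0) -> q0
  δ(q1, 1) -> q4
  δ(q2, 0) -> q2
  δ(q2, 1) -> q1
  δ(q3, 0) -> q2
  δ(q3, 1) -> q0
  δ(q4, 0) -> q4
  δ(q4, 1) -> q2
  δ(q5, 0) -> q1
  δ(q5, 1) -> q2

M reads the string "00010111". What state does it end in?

q4

q0 --0--> q5
q5 --0--> q1
q1 --0--> q0
q0 --1--> q0
q0 --0--> q5
q5 --1--> q2
q2 --1--> q1
q1 --1--> q4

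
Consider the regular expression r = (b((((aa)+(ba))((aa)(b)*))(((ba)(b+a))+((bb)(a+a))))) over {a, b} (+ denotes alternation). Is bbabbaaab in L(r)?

No split of bbabbaaab into u·v has b matching u and ((((aa)+(ba))((aa)(b)*))(((ba)(b+a))+((bb)(a+a)))) matching v.

no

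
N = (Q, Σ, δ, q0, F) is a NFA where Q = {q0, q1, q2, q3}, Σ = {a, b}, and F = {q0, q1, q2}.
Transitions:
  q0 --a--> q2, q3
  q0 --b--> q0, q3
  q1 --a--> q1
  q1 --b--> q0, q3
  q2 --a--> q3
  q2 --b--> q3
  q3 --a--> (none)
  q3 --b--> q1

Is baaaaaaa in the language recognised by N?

Start: {q0}
read b: {q0, q3}
read a: {q2, q3}
read a: {q3}
read a: {}
The reachable set is empty and stays empty for the remaining 4 symbols.
Reachable ∩ accepting = {} — empty.

rejected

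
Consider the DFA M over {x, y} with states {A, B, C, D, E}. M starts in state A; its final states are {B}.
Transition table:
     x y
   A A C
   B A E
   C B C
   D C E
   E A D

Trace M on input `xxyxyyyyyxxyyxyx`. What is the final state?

A --x--> A
A --x--> A
A --y--> C
C --x--> B
B --y--> E
E --y--> D
D --y--> E
E --y--> D
D --y--> E
E --x--> A
A --x--> A
A --y--> C
C --y--> C
C --x--> B
B --y--> E
E --x--> A

A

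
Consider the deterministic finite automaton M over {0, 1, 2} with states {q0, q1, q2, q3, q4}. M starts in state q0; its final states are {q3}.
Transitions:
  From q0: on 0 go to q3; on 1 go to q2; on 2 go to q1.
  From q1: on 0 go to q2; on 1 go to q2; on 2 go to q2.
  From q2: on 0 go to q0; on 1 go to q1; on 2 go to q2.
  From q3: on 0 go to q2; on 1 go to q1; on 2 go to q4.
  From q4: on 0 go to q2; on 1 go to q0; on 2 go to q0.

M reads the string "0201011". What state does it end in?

q0 --0--> q3
q3 --2--> q4
q4 --0--> q2
q2 --1--> q1
q1 --0--> q2
q2 --1--> q1
q1 --1--> q2

q2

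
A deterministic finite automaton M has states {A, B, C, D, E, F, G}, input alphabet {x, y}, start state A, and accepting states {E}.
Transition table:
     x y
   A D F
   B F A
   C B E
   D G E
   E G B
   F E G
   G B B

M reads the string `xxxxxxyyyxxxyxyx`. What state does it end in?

G

A --x--> D
D --x--> G
G --x--> B
B --x--> F
F --x--> E
E --x--> G
G --y--> B
B --y--> A
A --y--> F
F --x--> E
E --x--> G
G --x--> B
B --y--> A
A --x--> D
D --y--> E
E --x--> G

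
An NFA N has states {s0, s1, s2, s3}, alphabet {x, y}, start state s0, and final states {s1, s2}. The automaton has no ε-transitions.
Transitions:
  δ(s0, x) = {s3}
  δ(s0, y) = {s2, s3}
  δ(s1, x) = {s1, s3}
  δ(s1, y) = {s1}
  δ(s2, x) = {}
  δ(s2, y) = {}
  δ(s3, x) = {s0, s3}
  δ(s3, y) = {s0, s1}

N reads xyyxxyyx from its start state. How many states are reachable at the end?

Start: {s0}
read x: {s3}
read y: {s0, s1}
read y: {s1, s2, s3}
read x: {s0, s1, s3}
read x: {s0, s1, s3}
read y: {s0, s1, s2, s3}
read y: {s0, s1, s2, s3}
read x: {s0, s1, s3}
Final reachable set {s0, s1, s3} has 3 states.

3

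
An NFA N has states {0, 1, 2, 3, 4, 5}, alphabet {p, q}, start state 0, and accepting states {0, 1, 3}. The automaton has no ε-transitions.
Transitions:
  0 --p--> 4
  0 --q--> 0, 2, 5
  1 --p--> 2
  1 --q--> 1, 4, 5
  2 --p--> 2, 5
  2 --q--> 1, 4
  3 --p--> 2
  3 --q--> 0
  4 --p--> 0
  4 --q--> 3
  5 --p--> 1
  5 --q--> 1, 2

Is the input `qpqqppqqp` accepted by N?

Start: {0}
read q: {0, 2, 5}
read p: {1, 2, 4, 5}
read q: {1, 2, 3, 4, 5}
read q: {0, 1, 2, 3, 4, 5}
read p: {0, 1, 2, 4, 5}
read p: {0, 1, 2, 4, 5}
read q: {0, 1, 2, 3, 4, 5}
read q: {0, 1, 2, 3, 4, 5}
read p: {0, 1, 2, 4, 5}
Reachable ∩ accepting = {0, 1} — nonempty.

accepted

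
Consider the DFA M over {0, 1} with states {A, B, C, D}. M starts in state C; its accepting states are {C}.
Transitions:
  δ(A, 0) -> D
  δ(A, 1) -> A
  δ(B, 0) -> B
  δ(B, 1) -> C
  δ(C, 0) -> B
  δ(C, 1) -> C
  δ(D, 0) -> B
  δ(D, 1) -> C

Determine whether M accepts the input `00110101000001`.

accepted

C --0--> B
B --0--> B
B --1--> C
C --1--> C
C --0--> B
B --1--> C
C --0--> B
B --1--> C
C --0--> B
B --0--> B
B --0--> B
B --0--> B
B --0--> B
B --1--> C
End in state C, which is an accepting state.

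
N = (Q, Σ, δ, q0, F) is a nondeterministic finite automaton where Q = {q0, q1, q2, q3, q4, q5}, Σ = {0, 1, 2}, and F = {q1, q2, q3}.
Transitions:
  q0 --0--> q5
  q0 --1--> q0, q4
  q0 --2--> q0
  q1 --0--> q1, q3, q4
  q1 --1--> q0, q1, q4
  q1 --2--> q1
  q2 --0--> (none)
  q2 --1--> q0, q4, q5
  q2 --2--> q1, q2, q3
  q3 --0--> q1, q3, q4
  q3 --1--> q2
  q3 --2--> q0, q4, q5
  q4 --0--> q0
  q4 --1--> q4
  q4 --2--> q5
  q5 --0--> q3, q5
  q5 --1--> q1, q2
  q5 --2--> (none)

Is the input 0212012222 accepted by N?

rejected

Start: {q0}
read 0: {q5}
read 2: {}
The reachable set is empty and stays empty for the remaining 8 symbols.
Reachable ∩ accepting = {} — empty.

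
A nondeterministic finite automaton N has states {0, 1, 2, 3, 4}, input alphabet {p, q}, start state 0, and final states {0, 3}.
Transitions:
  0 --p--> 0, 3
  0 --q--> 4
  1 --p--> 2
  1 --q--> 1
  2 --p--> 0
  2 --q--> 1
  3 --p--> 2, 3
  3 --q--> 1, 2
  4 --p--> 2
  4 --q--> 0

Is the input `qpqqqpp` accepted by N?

Start: {0}
read q: {4}
read p: {2}
read q: {1}
read q: {1}
read q: {1}
read p: {2}
read p: {0}
Reachable ∩ accepting = {0} — nonempty.

accepted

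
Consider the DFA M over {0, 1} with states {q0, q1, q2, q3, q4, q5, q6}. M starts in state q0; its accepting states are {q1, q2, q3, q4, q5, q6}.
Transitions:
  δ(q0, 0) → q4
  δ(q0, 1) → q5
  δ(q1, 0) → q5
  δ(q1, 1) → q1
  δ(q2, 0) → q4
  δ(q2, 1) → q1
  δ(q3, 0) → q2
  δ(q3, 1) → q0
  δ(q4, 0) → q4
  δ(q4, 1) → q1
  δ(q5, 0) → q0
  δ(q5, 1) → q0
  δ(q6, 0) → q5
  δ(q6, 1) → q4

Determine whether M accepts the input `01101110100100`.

q0 --0--> q4
q4 --1--> q1
q1 --1--> q1
q1 --0--> q5
q5 --1--> q0
q0 --1--> q5
q5 --1--> q0
q0 --0--> q4
q4 --1--> q1
q1 --0--> q5
q5 --0--> q0
q0 --1--> q5
q5 --0--> q0
q0 --0--> q4
End in state q4, which is an accepting state.

accepted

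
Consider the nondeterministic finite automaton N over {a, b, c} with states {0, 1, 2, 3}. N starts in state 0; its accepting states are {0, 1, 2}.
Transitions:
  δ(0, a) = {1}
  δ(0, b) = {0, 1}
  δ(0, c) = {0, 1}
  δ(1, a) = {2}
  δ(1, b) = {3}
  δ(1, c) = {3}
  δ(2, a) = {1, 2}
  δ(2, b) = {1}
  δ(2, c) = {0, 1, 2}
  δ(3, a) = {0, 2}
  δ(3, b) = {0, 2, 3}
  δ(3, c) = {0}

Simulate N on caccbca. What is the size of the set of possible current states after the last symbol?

Start: {0}
read c: {0, 1}
read a: {1, 2}
read c: {0, 1, 2, 3}
read c: {0, 1, 2, 3}
read b: {0, 1, 2, 3}
read c: {0, 1, 2, 3}
read a: {0, 1, 2}
Final reachable set {0, 1, 2} has 3 states.

3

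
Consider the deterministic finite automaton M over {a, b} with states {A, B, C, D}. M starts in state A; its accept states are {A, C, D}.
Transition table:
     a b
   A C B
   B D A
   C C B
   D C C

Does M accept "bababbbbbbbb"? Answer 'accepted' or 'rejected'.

A --b--> B
B --a--> D
D --b--> C
C --a--> C
C --b--> B
B --b--> A
A --b--> B
B --b--> A
A --b--> B
B --b--> A
A --b--> B
B --b--> A
End in state A, which is an accepting state.

accepted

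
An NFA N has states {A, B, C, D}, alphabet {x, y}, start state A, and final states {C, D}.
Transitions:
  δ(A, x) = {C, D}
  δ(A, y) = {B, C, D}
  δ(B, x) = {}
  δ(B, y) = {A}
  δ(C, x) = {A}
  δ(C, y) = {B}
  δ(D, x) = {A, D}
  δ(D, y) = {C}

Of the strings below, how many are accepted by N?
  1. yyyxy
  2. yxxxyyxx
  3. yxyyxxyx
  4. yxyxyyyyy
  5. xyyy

yyyxy: accepted
yxxxyyxx: accepted
yxyyxxyx: accepted
yxyxyyyyy: accepted
xyyy: accepted

5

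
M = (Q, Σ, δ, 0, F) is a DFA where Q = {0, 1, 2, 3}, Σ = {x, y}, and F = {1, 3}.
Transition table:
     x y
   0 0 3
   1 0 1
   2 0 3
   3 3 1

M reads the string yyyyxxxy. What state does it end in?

0 --y--> 3
3 --y--> 1
1 --y--> 1
1 --y--> 1
1 --x--> 0
0 --x--> 0
0 --x--> 0
0 --y--> 3

3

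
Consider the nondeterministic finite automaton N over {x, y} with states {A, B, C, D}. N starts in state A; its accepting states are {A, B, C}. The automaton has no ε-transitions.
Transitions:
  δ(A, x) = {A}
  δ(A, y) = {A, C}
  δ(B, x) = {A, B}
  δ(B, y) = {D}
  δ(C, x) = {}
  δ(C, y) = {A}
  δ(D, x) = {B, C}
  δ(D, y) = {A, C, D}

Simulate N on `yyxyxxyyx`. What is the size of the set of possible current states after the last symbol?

Start: {A}
read y: {A, C}
read y: {A, C}
read x: {A}
read y: {A, C}
read x: {A}
read x: {A}
read y: {A, C}
read y: {A, C}
read x: {A}
Final reachable set {A} has 1 state.

1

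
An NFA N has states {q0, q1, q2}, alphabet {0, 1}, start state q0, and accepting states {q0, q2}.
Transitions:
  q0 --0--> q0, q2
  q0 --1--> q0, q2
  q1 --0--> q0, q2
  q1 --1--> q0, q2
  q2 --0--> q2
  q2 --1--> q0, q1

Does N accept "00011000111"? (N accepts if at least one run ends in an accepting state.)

accepted

Start: {q0}
read 0: {q0, q2}
read 0: {q0, q2}
read 0: {q0, q2}
read 1: {q0, q1, q2}
read 1: {q0, q1, q2}
read 0: {q0, q2}
read 0: {q0, q2}
read 0: {q0, q2}
read 1: {q0, q1, q2}
read 1: {q0, q1, q2}
read 1: {q0, q1, q2}
Reachable ∩ accepting = {q0, q2} — nonempty.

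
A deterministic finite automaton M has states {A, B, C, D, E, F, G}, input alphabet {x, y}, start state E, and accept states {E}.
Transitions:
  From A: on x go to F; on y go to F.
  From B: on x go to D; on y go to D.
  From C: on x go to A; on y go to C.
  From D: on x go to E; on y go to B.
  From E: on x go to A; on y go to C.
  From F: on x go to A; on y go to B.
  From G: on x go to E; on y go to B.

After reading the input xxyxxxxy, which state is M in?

B

E --x--> A
A --x--> F
F --y--> B
B --x--> D
D --x--> E
E --x--> A
A --x--> F
F --y--> B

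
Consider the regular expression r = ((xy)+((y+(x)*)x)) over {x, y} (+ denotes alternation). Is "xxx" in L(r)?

yes

The right alternative ((y+(x)*)x) matches xxx.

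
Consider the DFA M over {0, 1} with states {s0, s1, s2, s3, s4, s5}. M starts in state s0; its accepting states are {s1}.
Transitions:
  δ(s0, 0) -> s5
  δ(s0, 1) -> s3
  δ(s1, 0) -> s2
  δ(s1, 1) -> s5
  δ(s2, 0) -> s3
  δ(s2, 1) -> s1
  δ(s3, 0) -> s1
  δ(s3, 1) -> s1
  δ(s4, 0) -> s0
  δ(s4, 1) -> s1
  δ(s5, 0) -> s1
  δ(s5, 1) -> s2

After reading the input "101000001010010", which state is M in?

s0 --1--> s3
s3 --0--> s1
s1 --1--> s5
s5 --0--> s1
s1 --0--> s2
s2 --0--> s3
s3 --0--> s1
s1 --0--> s2
s2 --1--> s1
s1 --0--> s2
s2 --1--> s1
s1 --0--> s2
s2 --0--> s3
s3 --1--> s1
s1 --0--> s2

s2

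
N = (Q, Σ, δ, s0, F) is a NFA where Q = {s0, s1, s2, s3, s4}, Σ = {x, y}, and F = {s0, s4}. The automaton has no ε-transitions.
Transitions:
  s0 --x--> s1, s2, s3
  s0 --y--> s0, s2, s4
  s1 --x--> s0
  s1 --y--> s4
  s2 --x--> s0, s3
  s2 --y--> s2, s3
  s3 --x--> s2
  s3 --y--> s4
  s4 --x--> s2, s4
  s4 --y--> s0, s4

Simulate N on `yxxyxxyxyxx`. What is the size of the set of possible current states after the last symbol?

5

Start: {s0}
read y: {s0, s2, s4}
read x: {s0, s1, s2, s3, s4}
read x: {s0, s1, s2, s3, s4}
read y: {s0, s2, s3, s4}
read x: {s0, s1, s2, s3, s4}
read x: {s0, s1, s2, s3, s4}
read y: {s0, s2, s3, s4}
read x: {s0, s1, s2, s3, s4}
read y: {s0, s2, s3, s4}
read x: {s0, s1, s2, s3, s4}
read x: {s0, s1, s2, s3, s4}
Final reachable set {s0, s1, s2, s3, s4} has 5 states.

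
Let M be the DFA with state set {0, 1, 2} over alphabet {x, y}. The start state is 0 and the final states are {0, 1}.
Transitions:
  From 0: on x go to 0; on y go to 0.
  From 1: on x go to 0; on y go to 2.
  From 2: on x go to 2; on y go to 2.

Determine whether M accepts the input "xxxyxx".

0 --x--> 0
0 --x--> 0
0 --x--> 0
0 --y--> 0
0 --x--> 0
0 --x--> 0
End in state 0, which is an accepting state.

accepted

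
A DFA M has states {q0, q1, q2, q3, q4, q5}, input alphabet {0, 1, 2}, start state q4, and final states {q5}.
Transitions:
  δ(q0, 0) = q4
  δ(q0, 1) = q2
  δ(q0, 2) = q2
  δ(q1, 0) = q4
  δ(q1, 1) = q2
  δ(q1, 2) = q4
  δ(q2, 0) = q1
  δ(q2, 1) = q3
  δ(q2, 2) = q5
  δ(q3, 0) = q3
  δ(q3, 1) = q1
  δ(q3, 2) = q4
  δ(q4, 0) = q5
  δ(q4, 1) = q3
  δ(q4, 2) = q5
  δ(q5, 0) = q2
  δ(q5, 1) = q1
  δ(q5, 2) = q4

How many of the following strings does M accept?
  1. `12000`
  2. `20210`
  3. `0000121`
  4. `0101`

0

`12000`: rejected
`20210`: rejected
`0000121`: rejected
`0101`: rejected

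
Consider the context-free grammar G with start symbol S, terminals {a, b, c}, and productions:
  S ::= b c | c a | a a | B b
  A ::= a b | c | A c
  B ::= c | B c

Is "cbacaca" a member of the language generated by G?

no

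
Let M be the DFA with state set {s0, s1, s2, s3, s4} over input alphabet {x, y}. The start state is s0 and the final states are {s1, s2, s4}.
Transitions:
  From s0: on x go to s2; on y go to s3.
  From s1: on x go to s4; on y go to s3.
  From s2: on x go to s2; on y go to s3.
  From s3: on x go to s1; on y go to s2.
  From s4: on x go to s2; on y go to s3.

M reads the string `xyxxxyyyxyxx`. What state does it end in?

s0 --x--> s2
s2 --y--> s3
s3 --x--> s1
s1 --x--> s4
s4 --x--> s2
s2 --y--> s3
s3 --y--> s2
s2 --y--> s3
s3 --x--> s1
s1 --y--> s3
s3 --x--> s1
s1 --x--> s4

s4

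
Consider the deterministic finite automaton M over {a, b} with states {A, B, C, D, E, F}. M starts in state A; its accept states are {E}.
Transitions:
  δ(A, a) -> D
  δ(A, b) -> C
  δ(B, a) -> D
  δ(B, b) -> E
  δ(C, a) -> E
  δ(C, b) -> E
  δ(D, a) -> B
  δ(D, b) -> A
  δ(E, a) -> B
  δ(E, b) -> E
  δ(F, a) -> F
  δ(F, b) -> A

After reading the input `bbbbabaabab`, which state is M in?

A --b--> C
C --b--> E
E --b--> E
E --b--> E
E --a--> B
B --b--> E
E --a--> B
B --a--> D
D --b--> A
A --a--> D
D --b--> A

A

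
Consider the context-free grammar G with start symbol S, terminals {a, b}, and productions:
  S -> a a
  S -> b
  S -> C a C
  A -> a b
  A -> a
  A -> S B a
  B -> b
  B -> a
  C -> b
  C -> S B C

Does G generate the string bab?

S ⇒ CaC ⇒ baC ⇒ bab

yes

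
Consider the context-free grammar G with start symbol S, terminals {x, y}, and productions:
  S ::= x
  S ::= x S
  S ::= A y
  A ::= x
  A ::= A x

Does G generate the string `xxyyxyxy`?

no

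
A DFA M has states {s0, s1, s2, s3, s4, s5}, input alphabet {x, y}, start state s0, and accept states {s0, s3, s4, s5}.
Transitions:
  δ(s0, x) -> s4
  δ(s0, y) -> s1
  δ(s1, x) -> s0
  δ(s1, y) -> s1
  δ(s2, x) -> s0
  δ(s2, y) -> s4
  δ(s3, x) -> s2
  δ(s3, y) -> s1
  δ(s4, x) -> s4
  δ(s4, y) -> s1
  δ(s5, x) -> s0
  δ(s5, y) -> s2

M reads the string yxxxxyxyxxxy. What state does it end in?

s0 --y--> s1
s1 --x--> s0
s0 --x--> s4
s4 --x--> s4
s4 --x--> s4
s4 --y--> s1
s1 --x--> s0
s0 --y--> s1
s1 --x--> s0
s0 --x--> s4
s4 --x--> s4
s4 --y--> s1

s1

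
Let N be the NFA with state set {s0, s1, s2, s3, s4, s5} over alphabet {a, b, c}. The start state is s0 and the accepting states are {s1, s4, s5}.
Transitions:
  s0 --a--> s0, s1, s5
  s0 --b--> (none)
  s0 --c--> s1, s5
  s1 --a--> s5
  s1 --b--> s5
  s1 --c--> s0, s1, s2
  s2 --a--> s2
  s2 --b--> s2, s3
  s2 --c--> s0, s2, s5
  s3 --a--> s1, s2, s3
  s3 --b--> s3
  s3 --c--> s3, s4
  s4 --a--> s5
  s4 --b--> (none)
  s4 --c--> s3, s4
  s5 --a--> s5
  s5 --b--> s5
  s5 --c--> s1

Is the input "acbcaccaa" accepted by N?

accepted

Start: {s0}
read a: {s0, s1, s5}
read c: {s0, s1, s2, s5}
read b: {s2, s3, s5}
read c: {s0, s1, s2, s3, s4, s5}
read a: {s0, s1, s2, s3, s5}
read c: {s0, s1, s2, s3, s4, s5}
read c: {s0, s1, s2, s3, s4, s5}
read a: {s0, s1, s2, s3, s5}
read a: {s0, s1, s2, s3, s5}
Reachable ∩ accepting = {s1, s5} — nonempty.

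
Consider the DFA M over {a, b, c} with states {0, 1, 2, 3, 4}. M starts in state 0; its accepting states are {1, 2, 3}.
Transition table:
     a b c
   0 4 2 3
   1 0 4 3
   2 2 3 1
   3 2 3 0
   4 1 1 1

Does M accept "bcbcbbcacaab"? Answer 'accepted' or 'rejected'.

accepted

0 --b--> 2
2 --c--> 1
1 --b--> 4
4 --c--> 1
1 --b--> 4
4 --b--> 1
1 --c--> 3
3 --a--> 2
2 --c--> 1
1 --a--> 0
0 --a--> 4
4 --b--> 1
End in state 1, which is an accepting state.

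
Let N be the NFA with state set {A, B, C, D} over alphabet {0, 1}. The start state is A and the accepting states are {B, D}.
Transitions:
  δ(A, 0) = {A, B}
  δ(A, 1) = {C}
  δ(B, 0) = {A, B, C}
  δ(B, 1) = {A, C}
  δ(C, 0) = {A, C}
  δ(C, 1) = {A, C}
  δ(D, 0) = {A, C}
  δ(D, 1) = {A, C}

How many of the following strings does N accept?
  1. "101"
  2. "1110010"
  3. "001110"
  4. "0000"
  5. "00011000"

4

"101": rejected
"1110010": accepted
"001110": accepted
"0000": accepted
"00011000": accepted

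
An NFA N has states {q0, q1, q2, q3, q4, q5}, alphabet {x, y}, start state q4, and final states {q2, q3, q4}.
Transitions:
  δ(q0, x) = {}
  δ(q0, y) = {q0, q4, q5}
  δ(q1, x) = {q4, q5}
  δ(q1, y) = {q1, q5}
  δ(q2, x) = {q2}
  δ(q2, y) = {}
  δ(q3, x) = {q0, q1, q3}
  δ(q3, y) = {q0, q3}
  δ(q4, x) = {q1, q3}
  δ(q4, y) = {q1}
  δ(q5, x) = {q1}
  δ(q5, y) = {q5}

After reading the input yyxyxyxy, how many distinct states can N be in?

2

Start: {q4}
read y: {q1}
read y: {q1, q5}
read x: {q1, q4, q5}
read y: {q1, q5}
read x: {q1, q4, q5}
read y: {q1, q5}
read x: {q1, q4, q5}
read y: {q1, q5}
Final reachable set {q1, q5} has 2 states.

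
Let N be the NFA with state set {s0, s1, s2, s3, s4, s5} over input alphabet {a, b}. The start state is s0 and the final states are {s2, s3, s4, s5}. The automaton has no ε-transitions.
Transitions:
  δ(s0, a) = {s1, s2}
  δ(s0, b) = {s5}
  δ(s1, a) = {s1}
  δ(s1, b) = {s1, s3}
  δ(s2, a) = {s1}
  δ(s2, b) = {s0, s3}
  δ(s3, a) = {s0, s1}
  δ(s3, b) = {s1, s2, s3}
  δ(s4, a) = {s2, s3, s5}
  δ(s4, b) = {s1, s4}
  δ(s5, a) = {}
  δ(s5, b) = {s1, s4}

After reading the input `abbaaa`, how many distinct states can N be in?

Start: {s0}
read a: {s1, s2}
read b: {s0, s1, s3}
read b: {s1, s2, s3, s5}
read a: {s0, s1}
read a: {s1, s2}
read a: {s1}
Final reachable set {s1} has 1 state.

1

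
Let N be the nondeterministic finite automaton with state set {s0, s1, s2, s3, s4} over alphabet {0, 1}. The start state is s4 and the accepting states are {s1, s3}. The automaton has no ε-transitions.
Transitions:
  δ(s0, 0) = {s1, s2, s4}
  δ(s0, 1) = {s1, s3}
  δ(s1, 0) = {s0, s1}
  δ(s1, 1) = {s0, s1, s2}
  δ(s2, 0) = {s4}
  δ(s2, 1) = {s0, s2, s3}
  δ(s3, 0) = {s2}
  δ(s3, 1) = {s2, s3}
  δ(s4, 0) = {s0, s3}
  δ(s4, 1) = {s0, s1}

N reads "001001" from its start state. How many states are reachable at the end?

Start: {s4}
read 0: {s0, s3}
read 0: {s1, s2, s4}
read 1: {s0, s1, s2, s3}
read 0: {s0, s1, s2, s4}
read 0: {s0, s1, s2, s3, s4}
read 1: {s0, s1, s2, s3}
Final reachable set {s0, s1, s2, s3} has 4 states.

4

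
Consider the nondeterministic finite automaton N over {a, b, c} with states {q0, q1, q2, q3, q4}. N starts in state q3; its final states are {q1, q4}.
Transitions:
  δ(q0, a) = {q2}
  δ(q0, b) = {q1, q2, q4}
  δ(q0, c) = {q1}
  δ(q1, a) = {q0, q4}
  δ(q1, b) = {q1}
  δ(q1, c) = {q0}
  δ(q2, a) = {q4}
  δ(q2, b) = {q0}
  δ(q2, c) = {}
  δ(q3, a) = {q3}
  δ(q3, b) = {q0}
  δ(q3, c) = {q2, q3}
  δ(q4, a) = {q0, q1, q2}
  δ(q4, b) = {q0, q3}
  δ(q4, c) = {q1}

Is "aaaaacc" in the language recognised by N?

Start: {q3}
read a: {q3}
read a: {q3}
read a: {q3}
read a: {q3}
read a: {q3}
read c: {q2, q3}
read c: {q2, q3}
Reachable ∩ accepting = {} — empty.

rejected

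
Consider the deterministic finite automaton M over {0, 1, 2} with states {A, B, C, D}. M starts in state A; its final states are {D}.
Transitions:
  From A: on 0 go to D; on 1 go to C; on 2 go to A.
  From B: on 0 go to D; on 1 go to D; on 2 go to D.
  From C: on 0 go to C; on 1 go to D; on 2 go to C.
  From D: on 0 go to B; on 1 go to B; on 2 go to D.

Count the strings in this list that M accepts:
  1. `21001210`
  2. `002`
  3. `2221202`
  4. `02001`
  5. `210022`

`21001210`: accepted
`002`: accepted
`2221202`: rejected
`02001`: rejected
`210022`: rejected

2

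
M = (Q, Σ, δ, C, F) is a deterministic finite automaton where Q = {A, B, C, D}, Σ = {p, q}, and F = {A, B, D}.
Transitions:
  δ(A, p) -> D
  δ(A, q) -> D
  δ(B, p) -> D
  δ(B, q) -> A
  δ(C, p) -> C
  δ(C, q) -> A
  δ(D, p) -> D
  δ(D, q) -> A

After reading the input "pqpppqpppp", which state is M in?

D

C --p--> C
C --q--> A
A --p--> D
D --p--> D
D --p--> D
D --q--> A
A --p--> D
D --p--> D
D --p--> D
D --p--> D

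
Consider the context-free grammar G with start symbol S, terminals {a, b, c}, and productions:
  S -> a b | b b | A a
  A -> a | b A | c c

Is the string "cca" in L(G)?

yes

S ⇒ Aa ⇒ cca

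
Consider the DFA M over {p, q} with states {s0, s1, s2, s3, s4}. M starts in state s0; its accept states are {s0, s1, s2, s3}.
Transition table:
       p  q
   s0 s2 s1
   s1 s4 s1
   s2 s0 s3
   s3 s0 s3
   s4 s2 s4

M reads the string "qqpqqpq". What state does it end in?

s3

s0 --q--> s1
s1 --q--> s1
s1 --p--> s4
s4 --q--> s4
s4 --q--> s4
s4 --p--> s2
s2 --q--> s3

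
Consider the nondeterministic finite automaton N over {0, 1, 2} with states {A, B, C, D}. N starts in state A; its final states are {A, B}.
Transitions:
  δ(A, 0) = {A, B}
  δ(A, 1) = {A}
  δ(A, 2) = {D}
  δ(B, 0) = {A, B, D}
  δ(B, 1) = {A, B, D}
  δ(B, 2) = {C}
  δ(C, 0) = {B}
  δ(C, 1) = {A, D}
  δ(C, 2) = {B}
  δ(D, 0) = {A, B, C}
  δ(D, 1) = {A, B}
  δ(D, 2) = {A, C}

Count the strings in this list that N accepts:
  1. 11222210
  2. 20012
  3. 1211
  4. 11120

11222210: accepted
20012: accepted
1211: accepted
11120: accepted

4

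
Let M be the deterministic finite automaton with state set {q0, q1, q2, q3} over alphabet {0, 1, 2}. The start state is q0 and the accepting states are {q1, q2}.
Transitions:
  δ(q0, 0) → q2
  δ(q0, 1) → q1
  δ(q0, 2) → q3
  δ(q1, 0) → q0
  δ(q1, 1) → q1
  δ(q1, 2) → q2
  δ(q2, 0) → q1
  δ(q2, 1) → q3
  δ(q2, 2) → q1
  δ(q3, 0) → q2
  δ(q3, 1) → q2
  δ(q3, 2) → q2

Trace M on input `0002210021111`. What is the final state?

q2

q0 --0--> q2
q2 --0--> q1
q1 --0--> q0
q0 --2--> q3
q3 --2--> q2
q2 --1--> q3
q3 --0--> q2
q2 --0--> q1
q1 --2--> q2
q2 --1--> q3
q3 --1--> q2
q2 --1--> q3
q3 --1--> q2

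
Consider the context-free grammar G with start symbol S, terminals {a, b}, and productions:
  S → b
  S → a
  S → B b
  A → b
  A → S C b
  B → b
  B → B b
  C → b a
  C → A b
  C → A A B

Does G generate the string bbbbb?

S ⇒ Bb ⇒ Bbb ⇒ Bbbb ⇒ Bbbbb ⇒ bbbbb

yes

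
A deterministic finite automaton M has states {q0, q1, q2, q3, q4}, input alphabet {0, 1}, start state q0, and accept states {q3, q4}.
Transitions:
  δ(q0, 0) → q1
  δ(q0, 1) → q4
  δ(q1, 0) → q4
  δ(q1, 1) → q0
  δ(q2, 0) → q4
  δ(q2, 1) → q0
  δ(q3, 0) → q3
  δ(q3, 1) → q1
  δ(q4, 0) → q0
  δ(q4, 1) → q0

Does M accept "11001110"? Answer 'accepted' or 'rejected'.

q0 --1--> q4
q4 --1--> q0
q0 --0--> q1
q1 --0--> q4
q4 --1--> q0
q0 --1--> q4
q4 --1--> q0
q0 --0--> q1
End in state q1, which is not an accepting state.

rejected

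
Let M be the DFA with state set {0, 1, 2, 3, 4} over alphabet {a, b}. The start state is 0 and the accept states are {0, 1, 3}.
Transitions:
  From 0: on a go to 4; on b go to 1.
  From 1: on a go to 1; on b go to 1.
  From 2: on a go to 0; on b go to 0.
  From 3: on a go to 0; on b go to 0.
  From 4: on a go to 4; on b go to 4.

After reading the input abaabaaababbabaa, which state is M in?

0 --a--> 4
4 --b--> 4
4 --a--> 4
4 --a--> 4
4 --b--> 4
4 --a--> 4
4 --a--> 4
4 --a--> 4
4 --b--> 4
4 --a--> 4
4 --b--> 4
4 --b--> 4
4 --a--> 4
4 --b--> 4
4 --a--> 4
4 --a--> 4

4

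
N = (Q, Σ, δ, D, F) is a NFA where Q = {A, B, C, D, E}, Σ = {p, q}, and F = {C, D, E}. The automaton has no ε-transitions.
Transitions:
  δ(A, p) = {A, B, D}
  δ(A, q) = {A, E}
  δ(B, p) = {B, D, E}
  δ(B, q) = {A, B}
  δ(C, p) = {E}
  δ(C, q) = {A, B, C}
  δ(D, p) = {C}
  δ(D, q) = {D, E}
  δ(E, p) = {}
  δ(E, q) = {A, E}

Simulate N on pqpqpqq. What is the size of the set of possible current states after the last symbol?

Start: {D}
read p: {C}
read q: {A, B, C}
read p: {A, B, D, E}
read q: {A, B, D, E}
read p: {A, B, C, D, E}
read q: {A, B, C, D, E}
read q: {A, B, C, D, E}
Final reachable set {A, B, C, D, E} has 5 states.

5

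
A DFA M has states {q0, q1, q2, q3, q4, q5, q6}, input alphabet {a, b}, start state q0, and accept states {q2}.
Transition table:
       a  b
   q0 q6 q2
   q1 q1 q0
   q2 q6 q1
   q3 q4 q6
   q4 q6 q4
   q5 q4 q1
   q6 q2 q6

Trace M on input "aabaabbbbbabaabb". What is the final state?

q0 --a--> q6
q6 --a--> q2
q2 --b--> q1
q1 --a--> q1
q1 --a--> q1
q1 --b--> q0
q0 --b--> q2
q2 --b--> q1
q1 --b--> q0
q0 --b--> q2
q2 --a--> q6
q6 --b--> q6
q6 --a--> q2
q2 --a--> q6
q6 --b--> q6
q6 --b--> q6

q6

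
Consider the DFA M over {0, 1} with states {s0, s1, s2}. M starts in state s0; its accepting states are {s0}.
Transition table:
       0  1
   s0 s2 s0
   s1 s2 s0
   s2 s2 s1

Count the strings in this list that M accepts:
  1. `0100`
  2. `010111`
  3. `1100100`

`0100`: rejected
`010111`: accepted
`1100100`: rejected

1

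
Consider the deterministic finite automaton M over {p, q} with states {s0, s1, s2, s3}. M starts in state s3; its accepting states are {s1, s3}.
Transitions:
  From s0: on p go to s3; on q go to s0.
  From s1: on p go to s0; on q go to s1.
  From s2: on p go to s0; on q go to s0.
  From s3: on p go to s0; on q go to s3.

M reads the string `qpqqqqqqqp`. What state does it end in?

s3

s3 --q--> s3
s3 --p--> s0
s0 --q--> s0
s0 --q--> s0
s0 --q--> s0
s0 --q--> s0
s0 --q--> s0
s0 --q--> s0
s0 --q--> s0
s0 --p--> s3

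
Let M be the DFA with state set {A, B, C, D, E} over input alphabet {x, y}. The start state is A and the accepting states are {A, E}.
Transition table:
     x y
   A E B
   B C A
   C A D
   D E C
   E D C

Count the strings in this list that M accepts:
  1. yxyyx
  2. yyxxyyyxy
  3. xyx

2

yxyyx: accepted
yyxxyyyxy: rejected
xyx: accepted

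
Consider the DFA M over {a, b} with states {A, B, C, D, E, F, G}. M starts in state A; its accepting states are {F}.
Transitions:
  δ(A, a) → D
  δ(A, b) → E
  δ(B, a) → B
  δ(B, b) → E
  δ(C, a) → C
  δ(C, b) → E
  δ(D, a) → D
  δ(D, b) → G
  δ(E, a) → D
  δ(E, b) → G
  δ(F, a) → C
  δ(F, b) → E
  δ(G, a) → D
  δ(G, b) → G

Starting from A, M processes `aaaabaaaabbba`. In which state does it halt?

A --a--> D
D --a--> D
D --a--> D
D --a--> D
D --b--> G
G --a--> D
D --a--> D
D --a--> D
D --a--> D
D --b--> G
G --b--> G
G --b--> G
G --a--> D

D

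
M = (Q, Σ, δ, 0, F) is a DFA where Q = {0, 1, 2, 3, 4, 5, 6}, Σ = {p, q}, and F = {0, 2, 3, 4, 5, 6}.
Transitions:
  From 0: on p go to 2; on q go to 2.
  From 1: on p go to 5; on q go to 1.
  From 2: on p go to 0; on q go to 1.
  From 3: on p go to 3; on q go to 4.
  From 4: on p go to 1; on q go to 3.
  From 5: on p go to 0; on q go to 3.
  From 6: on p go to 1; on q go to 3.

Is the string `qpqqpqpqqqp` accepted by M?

0 --q--> 2
2 --p--> 0
0 --q--> 2
2 --q--> 1
1 --p--> 5
5 --q--> 3
3 --p--> 3
3 --q--> 4
4 --q--> 3
3 --q--> 4
4 --p--> 1
End in state 1, which is not an accepting state.

rejected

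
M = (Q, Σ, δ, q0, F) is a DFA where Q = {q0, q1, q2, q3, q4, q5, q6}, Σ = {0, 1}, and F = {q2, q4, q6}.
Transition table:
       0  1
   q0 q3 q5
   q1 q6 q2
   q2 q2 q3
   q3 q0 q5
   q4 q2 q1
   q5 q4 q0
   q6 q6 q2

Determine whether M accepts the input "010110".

accepted

q0 --0--> q3
q3 --1--> q5
q5 --0--> q4
q4 --1--> q1
q1 --1--> q2
q2 --0--> q2
End in state q2, which is an accepting state.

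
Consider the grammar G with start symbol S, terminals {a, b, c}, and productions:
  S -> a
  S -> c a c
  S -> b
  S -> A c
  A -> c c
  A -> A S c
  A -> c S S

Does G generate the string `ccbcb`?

no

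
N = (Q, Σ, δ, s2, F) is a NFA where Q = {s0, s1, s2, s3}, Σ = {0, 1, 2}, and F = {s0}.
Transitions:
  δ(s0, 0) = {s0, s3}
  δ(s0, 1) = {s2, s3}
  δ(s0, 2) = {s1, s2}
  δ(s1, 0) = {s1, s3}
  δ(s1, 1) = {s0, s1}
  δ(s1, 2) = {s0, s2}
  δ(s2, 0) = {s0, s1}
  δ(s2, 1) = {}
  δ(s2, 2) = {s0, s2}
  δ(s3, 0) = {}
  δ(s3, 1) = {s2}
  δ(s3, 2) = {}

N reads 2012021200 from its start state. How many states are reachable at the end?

3

Start: {s2}
read 2: {s0, s2}
read 0: {s0, s1, s3}
read 1: {s0, s1, s2, s3}
read 2: {s0, s1, s2}
read 0: {s0, s1, s3}
read 2: {s0, s1, s2}
read 1: {s0, s1, s2, s3}
read 2: {s0, s1, s2}
read 0: {s0, s1, s3}
read 0: {s0, s1, s3}
Final reachable set {s0, s1, s3} has 3 states.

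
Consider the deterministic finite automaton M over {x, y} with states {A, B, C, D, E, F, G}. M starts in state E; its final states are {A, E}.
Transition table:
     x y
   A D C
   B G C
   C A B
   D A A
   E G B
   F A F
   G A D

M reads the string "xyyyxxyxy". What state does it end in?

A

E --x--> G
G --y--> D
D --y--> A
A --y--> C
C --x--> A
A --x--> D
D --y--> A
A --x--> D
D --y--> A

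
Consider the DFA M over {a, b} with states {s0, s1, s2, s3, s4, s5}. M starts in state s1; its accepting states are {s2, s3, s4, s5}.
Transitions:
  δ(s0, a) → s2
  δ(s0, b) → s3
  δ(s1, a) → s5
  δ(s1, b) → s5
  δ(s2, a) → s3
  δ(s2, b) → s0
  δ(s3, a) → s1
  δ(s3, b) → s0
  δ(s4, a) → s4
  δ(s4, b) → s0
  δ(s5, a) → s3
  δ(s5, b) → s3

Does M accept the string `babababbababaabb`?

s1 --b--> s5
s5 --a--> s3
s3 --b--> s0
s0 --a--> s2
s2 --b--> s0
s0 --a--> s2
s2 --b--> s0
s0 --b--> s3
s3 --a--> s1
s1 --b--> s5
s5 --a--> s3
s3 --b--> s0
s0 --a--> s2
s2 --a--> s3
s3 --b--> s0
s0 --b--> s3
End in state s3, which is an accepting state.

accepted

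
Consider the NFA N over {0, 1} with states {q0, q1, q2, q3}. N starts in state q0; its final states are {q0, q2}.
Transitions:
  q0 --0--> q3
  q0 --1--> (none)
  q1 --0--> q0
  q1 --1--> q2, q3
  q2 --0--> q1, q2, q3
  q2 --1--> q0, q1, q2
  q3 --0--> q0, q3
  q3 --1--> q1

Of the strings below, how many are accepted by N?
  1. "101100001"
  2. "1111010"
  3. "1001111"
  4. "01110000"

"101100001": rejected
"1111010": rejected
"1001111": rejected
"01110000": accepted

1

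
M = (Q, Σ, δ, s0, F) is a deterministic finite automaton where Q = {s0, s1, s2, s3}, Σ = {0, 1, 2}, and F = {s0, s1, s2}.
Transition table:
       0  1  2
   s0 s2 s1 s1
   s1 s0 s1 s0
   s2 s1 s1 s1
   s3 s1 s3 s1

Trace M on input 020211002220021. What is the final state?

s1

s0 --0--> s2
s2 --2--> s1
s1 --0--> s0
s0 --2--> s1
s1 --1--> s1
s1 --1--> s1
s1 --0--> s0
s0 --0--> s2
s2 --2--> s1
s1 --2--> s0
s0 --2--> s1
s1 --0--> s0
s0 --0--> s2
s2 --2--> s1
s1 --1--> s1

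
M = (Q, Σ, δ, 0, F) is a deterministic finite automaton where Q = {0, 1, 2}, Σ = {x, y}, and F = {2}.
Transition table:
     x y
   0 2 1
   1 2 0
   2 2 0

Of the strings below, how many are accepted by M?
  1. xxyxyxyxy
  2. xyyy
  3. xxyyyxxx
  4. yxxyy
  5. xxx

xxyxyxyxy: rejected
xyyy: rejected
xxyyyxxx: accepted
yxxyy: rejected
xxx: accepted

2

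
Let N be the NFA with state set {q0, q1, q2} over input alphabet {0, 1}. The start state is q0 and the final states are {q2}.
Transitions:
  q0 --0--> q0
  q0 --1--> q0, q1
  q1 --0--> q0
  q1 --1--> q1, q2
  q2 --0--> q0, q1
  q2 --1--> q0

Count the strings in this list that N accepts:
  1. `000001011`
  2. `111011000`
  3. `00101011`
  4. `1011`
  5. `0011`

`000001011`: accepted
`111011000`: rejected
`00101011`: accepted
`1011`: accepted
`0011`: accepted

4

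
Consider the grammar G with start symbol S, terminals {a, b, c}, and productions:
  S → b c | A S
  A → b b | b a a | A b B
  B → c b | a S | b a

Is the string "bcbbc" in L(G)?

no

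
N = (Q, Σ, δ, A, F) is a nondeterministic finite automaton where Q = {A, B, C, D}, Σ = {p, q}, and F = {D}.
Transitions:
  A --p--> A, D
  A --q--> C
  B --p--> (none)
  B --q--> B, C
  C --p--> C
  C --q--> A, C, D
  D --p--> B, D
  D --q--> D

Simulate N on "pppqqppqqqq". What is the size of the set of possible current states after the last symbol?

4

Start: {A}
read p: {A, D}
read p: {A, B, D}
read p: {A, B, D}
read q: {B, C, D}
read q: {A, B, C, D}
read p: {A, B, C, D}
read p: {A, B, C, D}
read q: {A, B, C, D}
read q: {A, B, C, D}
read q: {A, B, C, D}
read q: {A, B, C, D}
Final reachable set {A, B, C, D} has 4 states.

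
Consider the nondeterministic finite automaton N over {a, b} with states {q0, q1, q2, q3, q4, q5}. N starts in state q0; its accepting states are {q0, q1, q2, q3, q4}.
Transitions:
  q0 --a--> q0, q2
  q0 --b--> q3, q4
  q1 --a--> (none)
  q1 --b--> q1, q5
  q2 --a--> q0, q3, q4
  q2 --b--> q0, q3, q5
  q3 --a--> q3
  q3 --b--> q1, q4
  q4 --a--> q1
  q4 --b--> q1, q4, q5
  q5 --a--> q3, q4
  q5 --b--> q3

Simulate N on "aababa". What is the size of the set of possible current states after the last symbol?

5

Start: {q0}
read a: {q0, q2}
read a: {q0, q2, q3, q4}
read b: {q0, q1, q3, q4, q5}
read a: {q0, q1, q2, q3, q4}
read b: {q0, q1, q3, q4, q5}
read a: {q0, q1, q2, q3, q4}
Final reachable set {q0, q1, q2, q3, q4} has 5 states.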